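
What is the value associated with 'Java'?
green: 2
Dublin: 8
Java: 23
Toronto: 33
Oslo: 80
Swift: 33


Looking up key 'Java'
Value: 23

23


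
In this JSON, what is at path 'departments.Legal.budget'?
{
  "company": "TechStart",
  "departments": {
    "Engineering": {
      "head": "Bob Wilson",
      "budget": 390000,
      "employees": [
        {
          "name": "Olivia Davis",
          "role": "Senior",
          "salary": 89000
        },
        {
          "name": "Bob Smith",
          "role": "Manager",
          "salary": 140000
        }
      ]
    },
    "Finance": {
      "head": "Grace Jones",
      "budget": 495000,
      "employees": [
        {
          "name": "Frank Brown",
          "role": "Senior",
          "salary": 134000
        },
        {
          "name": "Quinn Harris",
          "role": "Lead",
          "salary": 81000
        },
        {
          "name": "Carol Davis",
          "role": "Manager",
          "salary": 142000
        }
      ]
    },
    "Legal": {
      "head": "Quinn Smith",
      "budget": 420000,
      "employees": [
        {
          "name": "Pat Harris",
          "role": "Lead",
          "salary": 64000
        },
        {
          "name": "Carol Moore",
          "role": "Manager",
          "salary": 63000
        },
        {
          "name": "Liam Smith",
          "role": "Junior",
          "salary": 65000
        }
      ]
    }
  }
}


Path: departments.Legal.budget

Navigate:
  -> departments
  -> Legal
  -> budget = 420000

420000


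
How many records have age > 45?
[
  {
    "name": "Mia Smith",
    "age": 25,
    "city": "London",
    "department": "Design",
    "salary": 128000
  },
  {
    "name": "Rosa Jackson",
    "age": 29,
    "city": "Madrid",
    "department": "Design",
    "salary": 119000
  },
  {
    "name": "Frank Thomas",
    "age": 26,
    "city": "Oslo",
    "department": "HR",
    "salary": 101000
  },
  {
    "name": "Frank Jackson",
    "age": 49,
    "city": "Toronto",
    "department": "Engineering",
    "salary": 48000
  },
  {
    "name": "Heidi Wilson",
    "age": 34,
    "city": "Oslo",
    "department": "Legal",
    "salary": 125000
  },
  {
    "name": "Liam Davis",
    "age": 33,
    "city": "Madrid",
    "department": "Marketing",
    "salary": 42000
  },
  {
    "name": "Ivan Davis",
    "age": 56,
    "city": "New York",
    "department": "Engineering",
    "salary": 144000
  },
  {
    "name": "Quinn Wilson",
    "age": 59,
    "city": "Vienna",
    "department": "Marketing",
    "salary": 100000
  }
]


Data: 8 records
Condition: age > 45

Checking each record:
  Mia Smith: 25
  Rosa Jackson: 29
  Frank Thomas: 26
  Frank Jackson: 49 MATCH
  Heidi Wilson: 34
  Liam Davis: 33
  Ivan Davis: 56 MATCH
  Quinn Wilson: 59 MATCH

Count: 3

3


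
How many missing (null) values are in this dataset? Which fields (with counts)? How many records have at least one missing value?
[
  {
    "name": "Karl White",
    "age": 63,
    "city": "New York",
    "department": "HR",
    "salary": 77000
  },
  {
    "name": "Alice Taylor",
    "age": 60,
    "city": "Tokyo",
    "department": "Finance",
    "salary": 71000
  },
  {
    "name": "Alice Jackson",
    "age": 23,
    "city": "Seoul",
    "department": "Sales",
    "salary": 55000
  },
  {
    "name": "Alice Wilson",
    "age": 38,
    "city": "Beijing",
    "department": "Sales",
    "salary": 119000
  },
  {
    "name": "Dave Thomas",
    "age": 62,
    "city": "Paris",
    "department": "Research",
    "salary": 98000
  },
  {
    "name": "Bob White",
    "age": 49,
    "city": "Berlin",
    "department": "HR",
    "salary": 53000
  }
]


Checking for missing (null) values in 6 records:

  Karl White: complete
  Alice Taylor: complete
  Alice Jackson: complete
  Alice Wilson: complete
  Dave Thomas: complete
  Bob White: complete

Per field:
  name: 0 missing
  age: 0 missing
  city: 0 missing
  department: 0 missing
  salary: 0 missing

Total missing values: 0
Records with any missing: 0

0 missing values (none); 0 incomplete records


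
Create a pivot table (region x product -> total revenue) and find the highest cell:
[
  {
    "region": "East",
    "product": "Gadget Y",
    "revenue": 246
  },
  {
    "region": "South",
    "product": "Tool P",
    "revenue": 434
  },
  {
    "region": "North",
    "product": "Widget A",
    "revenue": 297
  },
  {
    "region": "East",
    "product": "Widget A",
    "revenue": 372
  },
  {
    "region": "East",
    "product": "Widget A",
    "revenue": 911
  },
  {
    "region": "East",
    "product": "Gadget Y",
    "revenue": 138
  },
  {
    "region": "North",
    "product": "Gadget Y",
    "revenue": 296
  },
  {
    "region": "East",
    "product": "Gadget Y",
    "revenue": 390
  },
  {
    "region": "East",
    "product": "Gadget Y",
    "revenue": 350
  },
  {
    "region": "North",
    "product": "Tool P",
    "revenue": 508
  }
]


Pivot: region (rows) x product (columns) -> total revenue

     Gadget Y      Tool P        Widget A    
East          1124             0          1283  
North          296           508           297  
South            0           434             0  

Highest: East / Widget A = $1283

East / Widget A = $1283


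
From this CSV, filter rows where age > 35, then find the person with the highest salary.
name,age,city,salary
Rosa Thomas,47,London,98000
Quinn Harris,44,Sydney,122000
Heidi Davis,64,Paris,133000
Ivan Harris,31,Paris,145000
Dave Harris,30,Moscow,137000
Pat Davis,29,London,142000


Filter: age > 35
Sort by: salary (descending)

Filtered records (3):
  Heidi Davis, age 64, salary $133000
  Quinn Harris, age 44, salary $122000
  Rosa Thomas, age 47, salary $98000

Highest salary: Heidi Davis ($133000)

Heidi Davis


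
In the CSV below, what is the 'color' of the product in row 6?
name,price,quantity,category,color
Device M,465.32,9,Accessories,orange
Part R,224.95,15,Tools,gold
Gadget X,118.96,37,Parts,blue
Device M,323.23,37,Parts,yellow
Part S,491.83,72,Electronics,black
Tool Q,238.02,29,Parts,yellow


Query: Row 6 ('Tool Q'), column 'color'
Value: yellow

yellow


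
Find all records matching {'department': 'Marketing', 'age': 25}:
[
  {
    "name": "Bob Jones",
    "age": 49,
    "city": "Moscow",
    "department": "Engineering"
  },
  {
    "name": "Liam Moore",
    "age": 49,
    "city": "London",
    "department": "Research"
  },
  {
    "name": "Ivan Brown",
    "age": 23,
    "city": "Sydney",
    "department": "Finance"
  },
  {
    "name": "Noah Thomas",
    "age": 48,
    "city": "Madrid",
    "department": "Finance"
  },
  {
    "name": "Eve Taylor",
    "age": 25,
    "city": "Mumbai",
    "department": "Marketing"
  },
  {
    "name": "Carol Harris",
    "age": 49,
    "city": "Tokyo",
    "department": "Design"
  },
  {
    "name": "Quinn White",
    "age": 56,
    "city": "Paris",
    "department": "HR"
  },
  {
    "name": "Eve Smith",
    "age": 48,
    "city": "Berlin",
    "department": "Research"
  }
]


Search criteria: {'department': 'Marketing', 'age': 25}

Checking 8 records:
  Bob Jones: {department: Engineering, age: 49}
  Liam Moore: {department: Research, age: 49}
  Ivan Brown: {department: Finance, age: 23}
  Noah Thomas: {department: Finance, age: 48}
  Eve Taylor: {department: Marketing, age: 25} <-- MATCH
  Carol Harris: {department: Design, age: 49}
  Quinn White: {department: HR, age: 56}
  Eve Smith: {department: Research, age: 48}

Matches: ["Eve Taylor"]

["Eve Taylor"]


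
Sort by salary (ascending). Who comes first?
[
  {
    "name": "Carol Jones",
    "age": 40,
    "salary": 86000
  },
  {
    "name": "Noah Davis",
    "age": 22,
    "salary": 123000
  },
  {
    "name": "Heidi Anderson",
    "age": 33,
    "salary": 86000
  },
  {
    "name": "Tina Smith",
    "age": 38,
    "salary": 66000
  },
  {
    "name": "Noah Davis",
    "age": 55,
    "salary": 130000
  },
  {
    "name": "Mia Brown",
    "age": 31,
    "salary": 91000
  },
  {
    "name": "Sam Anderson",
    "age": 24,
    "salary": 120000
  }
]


Sort by: salary (ascending)

Sorted order:
  1. Tina Smith (salary = 66000)
  2. Carol Jones (salary = 86000)
  3. Heidi Anderson (salary = 86000)
  4. Mia Brown (salary = 91000)
  5. Sam Anderson (salary = 120000)
  6. Noah Davis (salary = 123000)
  7. Noah Davis (salary = 130000)

First: Tina Smith

Tina Smith


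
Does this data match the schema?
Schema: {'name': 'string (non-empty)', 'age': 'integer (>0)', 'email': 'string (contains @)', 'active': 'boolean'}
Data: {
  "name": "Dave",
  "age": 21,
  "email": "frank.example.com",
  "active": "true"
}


Validating each field against schema:
  name: OK (non-empty string)
  age: OK (positive integer)
  email: FAIL ("frank.example.com" does not contain @)
  active: FAIL ("true" is not a boolean)

Result: INVALID (2 errors: email, active)

INVALID (2 errors: email, active)


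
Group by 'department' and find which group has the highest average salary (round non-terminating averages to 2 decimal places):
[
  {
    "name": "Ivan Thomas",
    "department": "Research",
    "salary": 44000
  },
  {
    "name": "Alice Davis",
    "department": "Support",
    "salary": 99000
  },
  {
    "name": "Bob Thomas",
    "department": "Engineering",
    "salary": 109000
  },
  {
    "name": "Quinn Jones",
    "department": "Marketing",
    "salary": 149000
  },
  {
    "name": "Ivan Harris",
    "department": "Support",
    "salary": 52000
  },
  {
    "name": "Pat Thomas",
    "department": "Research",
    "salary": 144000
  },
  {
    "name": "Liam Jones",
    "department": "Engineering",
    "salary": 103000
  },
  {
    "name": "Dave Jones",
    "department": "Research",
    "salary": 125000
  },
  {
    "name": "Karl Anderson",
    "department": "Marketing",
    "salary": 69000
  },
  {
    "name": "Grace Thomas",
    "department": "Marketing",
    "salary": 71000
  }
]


Group by: department

Groups:
  Engineering: 2 people, avg salary = 212000/2 = $106000
  Marketing: 3 people, avg salary = 289000/3 ≈ $96333.33
  Research: 3 people, avg salary = 313000/3 ≈ $104333.33
  Support: 2 people, avg salary = 151000/2 = $75500

Highest average salary: Engineering ($106000)

Engineering ($106000)


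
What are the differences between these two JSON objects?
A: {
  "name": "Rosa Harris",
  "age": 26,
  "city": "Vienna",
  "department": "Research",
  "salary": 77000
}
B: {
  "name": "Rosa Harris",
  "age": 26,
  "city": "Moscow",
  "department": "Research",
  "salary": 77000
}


Comparing each field (in key order):
  name: same
  age: same
  city: DIFFERENT
  department: same
  salary: same
Differences:
  city: Vienna -> Moscow

1 field(s) changed

1 change: city


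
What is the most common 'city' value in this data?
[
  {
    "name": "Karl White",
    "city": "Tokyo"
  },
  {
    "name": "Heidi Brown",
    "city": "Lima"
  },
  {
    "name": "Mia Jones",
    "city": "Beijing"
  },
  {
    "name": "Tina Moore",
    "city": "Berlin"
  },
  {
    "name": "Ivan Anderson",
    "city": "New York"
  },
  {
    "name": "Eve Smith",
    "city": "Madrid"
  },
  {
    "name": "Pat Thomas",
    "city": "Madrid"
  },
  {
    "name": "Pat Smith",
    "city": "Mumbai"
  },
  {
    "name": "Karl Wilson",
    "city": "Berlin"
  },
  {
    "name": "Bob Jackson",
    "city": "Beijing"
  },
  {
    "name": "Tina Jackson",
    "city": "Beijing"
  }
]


Counting 'city' values across 11 records:

  Beijing: 3 ###
  Berlin: 2 ##
  Madrid: 2 ##
  Tokyo: 1 #
  Lima: 1 #
  New York: 1 #
  Mumbai: 1 #

Most common: Beijing (3 times)

Beijing (3 times)


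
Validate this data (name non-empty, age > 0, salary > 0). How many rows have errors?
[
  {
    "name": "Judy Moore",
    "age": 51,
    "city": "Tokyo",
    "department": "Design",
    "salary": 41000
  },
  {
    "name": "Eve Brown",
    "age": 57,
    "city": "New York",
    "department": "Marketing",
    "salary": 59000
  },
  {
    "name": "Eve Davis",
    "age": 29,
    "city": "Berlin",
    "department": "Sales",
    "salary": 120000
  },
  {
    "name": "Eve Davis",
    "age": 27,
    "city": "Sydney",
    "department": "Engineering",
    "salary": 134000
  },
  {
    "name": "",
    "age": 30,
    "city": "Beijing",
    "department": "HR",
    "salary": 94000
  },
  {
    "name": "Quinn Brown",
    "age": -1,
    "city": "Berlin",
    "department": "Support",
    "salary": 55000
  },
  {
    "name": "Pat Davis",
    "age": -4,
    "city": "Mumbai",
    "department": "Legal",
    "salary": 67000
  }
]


Validating 7 records:
Rules: name non-empty, age > 0, salary > 0

  Row 1 (Judy Moore): OK
  Row 2 (Eve Brown): OK
  Row 3 (Eve Davis): OK
  Row 4 (Eve Davis): OK
  Row 5 (???): empty name
  Row 6 (Quinn Brown): negative age: -1
  Row 7 (Pat Davis): negative age: -4

Total errors: 3

3 errors


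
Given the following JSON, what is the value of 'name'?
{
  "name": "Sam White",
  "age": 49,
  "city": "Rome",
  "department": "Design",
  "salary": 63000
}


Looking up field 'name'
Value: Sam White

Sam White


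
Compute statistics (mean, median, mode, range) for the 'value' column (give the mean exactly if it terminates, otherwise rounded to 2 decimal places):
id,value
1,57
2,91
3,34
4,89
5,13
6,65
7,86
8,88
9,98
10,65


Data: [57, 91, 34, 89, 13, 65, 86, 88, 98, 65]
Count: 10
Sum: 686
Mean: 686/10 = 68.6
Sorted: [13, 34, 57, 65, 65, 86, 88, 89, 91, 98]
Median: 75.5
Mode: 65 (2 times)
Range: 98 - 13 = 85
Min: 13, Max: 98

mean=68.6, median=75.5, mode=65, range=85


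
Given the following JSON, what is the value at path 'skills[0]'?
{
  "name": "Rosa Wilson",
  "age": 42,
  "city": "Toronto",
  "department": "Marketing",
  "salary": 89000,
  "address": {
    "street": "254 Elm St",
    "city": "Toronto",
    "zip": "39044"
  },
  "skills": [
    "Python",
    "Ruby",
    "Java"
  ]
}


Query: skills[0]
Path: skills -> first element
Value: Python

Python


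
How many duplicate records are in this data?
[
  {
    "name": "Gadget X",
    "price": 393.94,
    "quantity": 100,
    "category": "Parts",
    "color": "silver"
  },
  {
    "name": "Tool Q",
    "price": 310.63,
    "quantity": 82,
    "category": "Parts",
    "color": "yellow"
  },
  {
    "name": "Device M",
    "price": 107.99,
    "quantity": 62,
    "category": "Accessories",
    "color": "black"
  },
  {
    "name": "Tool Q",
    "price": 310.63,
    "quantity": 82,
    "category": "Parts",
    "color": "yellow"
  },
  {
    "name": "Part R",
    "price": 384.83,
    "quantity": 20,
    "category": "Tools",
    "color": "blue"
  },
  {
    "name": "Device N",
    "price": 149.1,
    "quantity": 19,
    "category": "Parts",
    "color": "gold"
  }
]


Checking 6 records for duplicates:

  Row 1: Gadget X ($393.94, qty 100)
  Row 2: Tool Q ($310.63, qty 82)
  Row 3: Device M ($107.99, qty 62)
  Row 4: Tool Q ($310.63, qty 82) <-- DUPLICATE
  Row 5: Part R ($384.83, qty 20)
  Row 6: Device N ($149.1, qty 19)

Duplicates found: 1
Unique records: 5

1 duplicates, 5 unique


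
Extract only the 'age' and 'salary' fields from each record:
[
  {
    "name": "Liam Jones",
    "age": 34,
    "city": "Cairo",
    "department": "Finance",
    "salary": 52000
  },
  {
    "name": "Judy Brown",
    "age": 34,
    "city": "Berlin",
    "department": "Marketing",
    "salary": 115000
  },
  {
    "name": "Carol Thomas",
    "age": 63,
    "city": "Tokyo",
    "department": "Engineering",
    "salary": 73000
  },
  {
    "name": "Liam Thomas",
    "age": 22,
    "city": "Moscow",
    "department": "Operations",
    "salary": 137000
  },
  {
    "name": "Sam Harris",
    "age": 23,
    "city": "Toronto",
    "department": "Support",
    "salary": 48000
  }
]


Original: 5 records with fields: name, age, city, department, salary
Keep: ['age', 'salary']
Drop: ['name', 'city', 'department']
Result: 5 records, 2 fields each

[
  {
    "age": 34,
    "salary": 52000
  },
  {
    "age": 34,
    "salary": 115000
  },
  {
    "age": 63,
    "salary": 73000
  },
  {
    "age": 22,
    "salary": 137000
  },
  {
    "age": 23,
    "salary": 48000
  }
]


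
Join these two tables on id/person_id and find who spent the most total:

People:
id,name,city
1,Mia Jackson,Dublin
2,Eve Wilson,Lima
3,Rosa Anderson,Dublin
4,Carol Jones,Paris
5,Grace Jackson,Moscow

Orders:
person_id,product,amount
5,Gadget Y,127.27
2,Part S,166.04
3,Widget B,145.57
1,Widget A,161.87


Join on: people.id = orders.person_id

Joined rows:
  Grace Jackson (Moscow) bought Gadget Y for $127.27
  Eve Wilson (Lima) bought Part S for $166.04
  Rosa Anderson (Dublin) bought Widget B for $145.57
  Mia Jackson (Dublin) bought Widget A for $161.87

Total per person:
  Eve Wilson: $166.04
  Mia Jackson: $161.87
  Rosa Anderson: $145.57
  Grace Jackson: $127.27

Top spender: Eve Wilson ($166.04)

Eve Wilson ($166.04)


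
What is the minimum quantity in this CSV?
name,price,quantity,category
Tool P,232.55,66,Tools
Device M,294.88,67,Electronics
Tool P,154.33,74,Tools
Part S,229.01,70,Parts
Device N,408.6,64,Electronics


Computing minimum quantity:
Values: [66, 67, 74, 70, 64]
Min = 64

64


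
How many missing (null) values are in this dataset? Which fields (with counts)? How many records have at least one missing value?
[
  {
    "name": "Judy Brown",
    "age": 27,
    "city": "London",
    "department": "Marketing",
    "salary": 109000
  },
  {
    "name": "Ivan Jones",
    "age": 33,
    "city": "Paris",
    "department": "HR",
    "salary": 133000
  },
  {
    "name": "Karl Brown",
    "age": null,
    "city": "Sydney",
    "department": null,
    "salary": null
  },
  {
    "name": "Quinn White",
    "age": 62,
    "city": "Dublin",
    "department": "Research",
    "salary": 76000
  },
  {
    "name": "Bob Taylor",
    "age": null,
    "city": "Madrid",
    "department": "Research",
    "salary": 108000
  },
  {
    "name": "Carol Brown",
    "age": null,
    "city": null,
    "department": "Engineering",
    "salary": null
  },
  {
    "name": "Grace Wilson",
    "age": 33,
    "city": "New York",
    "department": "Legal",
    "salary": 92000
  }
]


Checking for missing (null) values in 7 records:

  Judy Brown: complete
  Ivan Jones: complete
  Karl Brown: age, department, salary
  Quinn White: complete
  Bob Taylor: age
  Carol Brown: age, city, salary
  Grace Wilson: complete

Per field:
  name: 0 missing
  age: 3 missing
  city: 1 missing
  department: 1 missing
  salary: 2 missing

Total missing values: 7
Records with any missing: 3

7 missing values (age: 3, city: 1, department: 1, salary: 2); 3 incomplete records


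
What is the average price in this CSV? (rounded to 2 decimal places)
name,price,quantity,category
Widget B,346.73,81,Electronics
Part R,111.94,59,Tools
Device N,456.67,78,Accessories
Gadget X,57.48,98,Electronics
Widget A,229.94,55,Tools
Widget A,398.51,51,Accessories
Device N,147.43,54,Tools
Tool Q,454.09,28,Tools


Computing average price:
Values: [346.73, 111.94, 456.67, 57.48, 229.94, 398.51, 147.43, 454.09]
Sum = 2202.79
Count = 8
Average = 2202.79/8 = 275.34875 exactly -> 275.35 (rounded half-up to 2 decimal places)

275.35


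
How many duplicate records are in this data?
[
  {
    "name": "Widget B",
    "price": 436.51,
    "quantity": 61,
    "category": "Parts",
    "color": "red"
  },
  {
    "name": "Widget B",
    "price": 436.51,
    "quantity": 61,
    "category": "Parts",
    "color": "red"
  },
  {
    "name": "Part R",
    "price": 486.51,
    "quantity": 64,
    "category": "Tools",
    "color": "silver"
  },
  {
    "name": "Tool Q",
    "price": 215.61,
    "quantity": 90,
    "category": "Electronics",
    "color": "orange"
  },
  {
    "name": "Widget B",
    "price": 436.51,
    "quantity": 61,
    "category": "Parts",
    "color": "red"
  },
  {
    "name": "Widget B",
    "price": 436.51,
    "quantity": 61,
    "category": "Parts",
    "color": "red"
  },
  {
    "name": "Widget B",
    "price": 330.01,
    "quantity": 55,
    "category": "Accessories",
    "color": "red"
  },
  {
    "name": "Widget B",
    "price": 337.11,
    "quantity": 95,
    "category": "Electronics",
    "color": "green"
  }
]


Checking 8 records for duplicates:

  Row 1: Widget B ($436.51, qty 61)
  Row 2: Widget B ($436.51, qty 61) <-- DUPLICATE
  Row 3: Part R ($486.51, qty 64)
  Row 4: Tool Q ($215.61, qty 90)
  Row 5: Widget B ($436.51, qty 61) <-- DUPLICATE
  Row 6: Widget B ($436.51, qty 61) <-- DUPLICATE
  Row 7: Widget B ($330.01, qty 55)
  Row 8: Widget B ($337.11, qty 95)

Duplicates found: 3
Unique records: 5

3 duplicates, 5 unique


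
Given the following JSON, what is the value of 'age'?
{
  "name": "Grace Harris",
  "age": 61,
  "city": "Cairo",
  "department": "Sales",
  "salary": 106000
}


Looking up field 'age'
Value: 61

61


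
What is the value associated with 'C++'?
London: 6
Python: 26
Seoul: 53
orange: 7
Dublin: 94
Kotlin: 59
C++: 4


Looking up key 'C++'
Value: 4

4


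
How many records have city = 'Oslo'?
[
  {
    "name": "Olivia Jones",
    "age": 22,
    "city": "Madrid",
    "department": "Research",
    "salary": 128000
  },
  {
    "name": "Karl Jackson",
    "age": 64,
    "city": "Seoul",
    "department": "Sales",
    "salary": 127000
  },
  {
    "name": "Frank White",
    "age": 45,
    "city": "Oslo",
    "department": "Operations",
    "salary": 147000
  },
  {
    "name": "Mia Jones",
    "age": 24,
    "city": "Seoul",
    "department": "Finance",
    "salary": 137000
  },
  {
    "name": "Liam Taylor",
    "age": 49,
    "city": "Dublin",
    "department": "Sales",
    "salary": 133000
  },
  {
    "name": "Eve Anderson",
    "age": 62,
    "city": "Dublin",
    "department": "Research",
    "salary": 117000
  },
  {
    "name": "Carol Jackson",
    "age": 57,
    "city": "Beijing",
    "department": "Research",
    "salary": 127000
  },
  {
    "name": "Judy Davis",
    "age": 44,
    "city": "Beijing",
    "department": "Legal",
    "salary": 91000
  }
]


Data: 8 records
Condition: city = 'Oslo'

Checking each record:
  Olivia Jones: Madrid
  Karl Jackson: Seoul
  Frank White: Oslo MATCH
  Mia Jones: Seoul
  Liam Taylor: Dublin
  Eve Anderson: Dublin
  Carol Jackson: Beijing
  Judy Davis: Beijing

Count: 1

1


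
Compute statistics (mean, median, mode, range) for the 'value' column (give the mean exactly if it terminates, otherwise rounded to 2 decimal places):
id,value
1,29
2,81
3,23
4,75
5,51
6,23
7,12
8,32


Data: [29, 81, 23, 75, 51, 23, 12, 32]
Count: 8
Sum: 326
Mean: 326/8 = 40.75
Sorted: [12, 23, 23, 29, 32, 51, 75, 81]
Median: 30.5
Mode: 23 (2 times)
Range: 81 - 12 = 69
Min: 12, Max: 81

mean=40.75, median=30.5, mode=23, range=69


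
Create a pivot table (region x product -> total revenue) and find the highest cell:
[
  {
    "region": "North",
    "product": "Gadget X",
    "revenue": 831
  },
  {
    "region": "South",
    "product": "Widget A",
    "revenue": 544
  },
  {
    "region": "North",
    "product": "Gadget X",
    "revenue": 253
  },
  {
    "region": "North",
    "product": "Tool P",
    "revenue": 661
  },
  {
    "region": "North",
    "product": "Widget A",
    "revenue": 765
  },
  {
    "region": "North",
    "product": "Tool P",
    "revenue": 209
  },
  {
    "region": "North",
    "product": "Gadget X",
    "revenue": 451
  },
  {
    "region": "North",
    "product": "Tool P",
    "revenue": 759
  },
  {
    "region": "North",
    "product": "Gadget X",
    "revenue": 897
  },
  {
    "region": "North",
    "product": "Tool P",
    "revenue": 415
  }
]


Pivot: region (rows) x product (columns) -> total revenue

     Gadget X      Tool P        Widget A    
North         2432          2044           765  
South            0             0           544  

Highest: North / Gadget X = $2432

North / Gadget X = $2432


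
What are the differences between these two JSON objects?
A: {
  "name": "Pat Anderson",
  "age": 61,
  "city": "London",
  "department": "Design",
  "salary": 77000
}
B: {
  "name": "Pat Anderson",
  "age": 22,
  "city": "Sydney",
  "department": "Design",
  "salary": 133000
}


Comparing each field (in key order):
  name: same
  age: DIFFERENT
  city: DIFFERENT
  department: same
  salary: DIFFERENT
Differences:
  age: 61 -> 22
  city: London -> Sydney
  salary: 77000 -> 133000

3 field(s) changed

3 changes: age, city, salary


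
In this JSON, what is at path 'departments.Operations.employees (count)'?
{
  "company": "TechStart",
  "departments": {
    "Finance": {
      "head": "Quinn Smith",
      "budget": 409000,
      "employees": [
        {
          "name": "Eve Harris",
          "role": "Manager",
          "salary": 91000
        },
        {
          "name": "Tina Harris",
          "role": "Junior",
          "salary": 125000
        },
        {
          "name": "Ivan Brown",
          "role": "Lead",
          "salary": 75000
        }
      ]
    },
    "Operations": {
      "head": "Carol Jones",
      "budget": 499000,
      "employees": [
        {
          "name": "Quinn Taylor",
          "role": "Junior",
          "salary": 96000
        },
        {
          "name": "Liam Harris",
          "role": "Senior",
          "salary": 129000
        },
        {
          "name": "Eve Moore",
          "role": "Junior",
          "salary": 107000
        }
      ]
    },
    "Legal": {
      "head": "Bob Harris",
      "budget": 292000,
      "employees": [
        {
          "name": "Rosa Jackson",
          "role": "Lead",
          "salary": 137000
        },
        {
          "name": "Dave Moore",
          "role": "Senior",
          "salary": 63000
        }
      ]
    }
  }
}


Path: departments.Operations.employees (count)

Navigate:
  -> departments
  -> Operations
  -> employees (array, length 3)

3


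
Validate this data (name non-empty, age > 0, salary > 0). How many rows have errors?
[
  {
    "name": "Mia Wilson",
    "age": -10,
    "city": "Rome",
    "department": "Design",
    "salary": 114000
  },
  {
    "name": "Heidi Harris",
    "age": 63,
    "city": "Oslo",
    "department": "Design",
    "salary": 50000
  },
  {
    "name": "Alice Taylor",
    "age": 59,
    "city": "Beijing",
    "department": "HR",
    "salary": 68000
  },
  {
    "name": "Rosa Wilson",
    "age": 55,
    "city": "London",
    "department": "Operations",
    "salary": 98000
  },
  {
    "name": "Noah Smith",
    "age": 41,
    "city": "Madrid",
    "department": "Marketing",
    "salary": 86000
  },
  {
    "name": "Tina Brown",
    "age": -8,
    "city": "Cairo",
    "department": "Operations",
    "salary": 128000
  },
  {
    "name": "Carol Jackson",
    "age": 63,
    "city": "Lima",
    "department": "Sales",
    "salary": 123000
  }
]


Validating 7 records:
Rules: name non-empty, age > 0, salary > 0

  Row 1 (Mia Wilson): negative age: -10
  Row 2 (Heidi Harris): OK
  Row 3 (Alice Taylor): OK
  Row 4 (Rosa Wilson): OK
  Row 5 (Noah Smith): OK
  Row 6 (Tina Brown): negative age: -8
  Row 7 (Carol Jackson): OK

Total errors: 2

2 errors


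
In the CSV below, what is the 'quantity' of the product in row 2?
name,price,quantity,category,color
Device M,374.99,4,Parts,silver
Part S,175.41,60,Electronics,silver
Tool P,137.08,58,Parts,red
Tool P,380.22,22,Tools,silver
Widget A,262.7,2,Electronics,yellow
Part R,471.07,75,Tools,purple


Query: Row 2 ('Part S'), column 'quantity'
Value: 60

60


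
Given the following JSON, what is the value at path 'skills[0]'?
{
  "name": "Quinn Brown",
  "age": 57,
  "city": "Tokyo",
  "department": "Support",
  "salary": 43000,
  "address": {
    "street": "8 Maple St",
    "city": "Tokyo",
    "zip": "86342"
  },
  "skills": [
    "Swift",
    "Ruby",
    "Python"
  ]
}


Query: skills[0]
Path: skills -> first element
Value: Swift

Swift


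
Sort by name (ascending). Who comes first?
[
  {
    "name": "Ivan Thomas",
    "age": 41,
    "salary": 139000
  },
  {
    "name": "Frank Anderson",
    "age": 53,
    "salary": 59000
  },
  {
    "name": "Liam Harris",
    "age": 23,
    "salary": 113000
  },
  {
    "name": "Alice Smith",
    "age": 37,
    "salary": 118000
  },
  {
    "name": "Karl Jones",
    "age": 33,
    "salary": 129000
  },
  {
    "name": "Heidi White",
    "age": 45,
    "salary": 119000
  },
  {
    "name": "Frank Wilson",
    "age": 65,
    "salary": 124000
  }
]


Sort by: name (ascending)

Sorted order:
  1. Alice Smith (name = Alice Smith)
  2. Frank Anderson (name = Frank Anderson)
  3. Frank Wilson (name = Frank Wilson)
  4. Heidi White (name = Heidi White)
  5. Ivan Thomas (name = Ivan Thomas)
  6. Karl Jones (name = Karl Jones)
  7. Liam Harris (name = Liam Harris)

First: Alice Smith

Alice Smith


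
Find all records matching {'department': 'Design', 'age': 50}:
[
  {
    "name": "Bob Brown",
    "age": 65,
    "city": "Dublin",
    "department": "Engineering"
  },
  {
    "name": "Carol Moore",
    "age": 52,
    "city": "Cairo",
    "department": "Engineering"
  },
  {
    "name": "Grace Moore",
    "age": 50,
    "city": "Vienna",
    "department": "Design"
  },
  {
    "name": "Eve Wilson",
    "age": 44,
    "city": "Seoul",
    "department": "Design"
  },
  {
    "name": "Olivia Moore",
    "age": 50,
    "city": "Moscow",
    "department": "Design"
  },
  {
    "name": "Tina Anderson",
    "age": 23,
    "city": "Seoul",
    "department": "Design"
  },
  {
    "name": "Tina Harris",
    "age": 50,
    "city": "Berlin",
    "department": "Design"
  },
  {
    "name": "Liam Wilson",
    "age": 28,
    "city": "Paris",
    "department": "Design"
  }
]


Search criteria: {'department': 'Design', 'age': 50}

Checking 8 records:
  Bob Brown: {department: Engineering, age: 65}
  Carol Moore: {department: Engineering, age: 52}
  Grace Moore: {department: Design, age: 50} <-- MATCH
  Eve Wilson: {department: Design, age: 44}
  Olivia Moore: {department: Design, age: 50} <-- MATCH
  Tina Anderson: {department: Design, age: 23}
  Tina Harris: {department: Design, age: 50} <-- MATCH
  Liam Wilson: {department: Design, age: 28}

Matches: ["Grace Moore", "Olivia Moore", "Tina Harris"]

["Grace Moore", "Olivia Moore", "Tina Harris"]


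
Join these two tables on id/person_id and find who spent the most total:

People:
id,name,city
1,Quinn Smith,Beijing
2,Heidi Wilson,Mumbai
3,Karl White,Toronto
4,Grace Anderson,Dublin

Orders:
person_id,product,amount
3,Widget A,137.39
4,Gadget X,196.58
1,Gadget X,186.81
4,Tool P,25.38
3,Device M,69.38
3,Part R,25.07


Join on: people.id = orders.person_id

Joined rows:
  Karl White (Toronto) bought Widget A for $137.39
  Grace Anderson (Dublin) bought Gadget X for $196.58
  Quinn Smith (Beijing) bought Gadget X for $186.81
  Grace Anderson (Dublin) bought Tool P for $25.38
  Karl White (Toronto) bought Device M for $69.38
  Karl White (Toronto) bought Part R for $25.07

Total per person:
  Karl White: $231.84
  Grace Anderson: $221.96
  Quinn Smith: $186.81

Top spender: Karl White ($231.84)

Karl White ($231.84)


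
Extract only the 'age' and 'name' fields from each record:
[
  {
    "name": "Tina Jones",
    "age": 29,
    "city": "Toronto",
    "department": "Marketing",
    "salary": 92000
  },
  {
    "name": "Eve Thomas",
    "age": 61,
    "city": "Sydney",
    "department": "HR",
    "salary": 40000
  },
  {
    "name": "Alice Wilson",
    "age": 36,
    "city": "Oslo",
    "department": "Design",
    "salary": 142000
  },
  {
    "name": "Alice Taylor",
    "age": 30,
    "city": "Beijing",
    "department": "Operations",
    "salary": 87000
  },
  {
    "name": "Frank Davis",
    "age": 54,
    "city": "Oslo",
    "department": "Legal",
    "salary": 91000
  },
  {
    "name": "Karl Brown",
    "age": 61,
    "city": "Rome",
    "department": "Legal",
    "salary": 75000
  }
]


Original: 6 records with fields: name, age, city, department, salary
Keep: ['age', 'name']
Drop: ['city', 'department', 'salary']
Result: 6 records, 2 fields each

[
  {
    "age": 29,
    "name": "Tina Jones"
  },
  {
    "age": 61,
    "name": "Eve Thomas"
  },
  {
    "age": 36,
    "name": "Alice Wilson"
  },
  {
    "age": 30,
    "name": "Alice Taylor"
  },
  {
    "age": 54,
    "name": "Frank Davis"
  },
  {
    "age": 61,
    "name": "Karl Brown"
  }
]


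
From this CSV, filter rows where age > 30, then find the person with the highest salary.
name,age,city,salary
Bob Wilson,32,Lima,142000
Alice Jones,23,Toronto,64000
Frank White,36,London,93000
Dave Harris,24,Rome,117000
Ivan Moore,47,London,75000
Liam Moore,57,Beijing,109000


Filter: age > 30
Sort by: salary (descending)

Filtered records (4):
  Bob Wilson, age 32, salary $142000
  Liam Moore, age 57, salary $109000
  Frank White, age 36, salary $93000
  Ivan Moore, age 47, salary $75000

Highest salary: Bob Wilson ($142000)

Bob Wilson


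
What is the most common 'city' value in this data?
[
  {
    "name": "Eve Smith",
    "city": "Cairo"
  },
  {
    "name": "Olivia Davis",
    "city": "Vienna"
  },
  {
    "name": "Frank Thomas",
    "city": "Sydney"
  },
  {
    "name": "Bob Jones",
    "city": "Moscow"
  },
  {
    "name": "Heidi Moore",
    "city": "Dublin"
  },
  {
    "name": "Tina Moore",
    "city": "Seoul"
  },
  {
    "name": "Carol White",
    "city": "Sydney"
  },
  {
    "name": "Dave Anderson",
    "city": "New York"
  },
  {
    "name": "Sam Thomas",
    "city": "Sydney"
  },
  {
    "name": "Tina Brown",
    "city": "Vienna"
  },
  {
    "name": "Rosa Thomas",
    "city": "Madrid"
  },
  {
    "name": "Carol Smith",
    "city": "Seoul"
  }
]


Counting 'city' values across 12 records:

  Sydney: 3 ###
  Vienna: 2 ##
  Seoul: 2 ##
  Cairo: 1 #
  Moscow: 1 #
  Dublin: 1 #
  New York: 1 #
  Madrid: 1 #

Most common: Sydney (3 times)

Sydney (3 times)


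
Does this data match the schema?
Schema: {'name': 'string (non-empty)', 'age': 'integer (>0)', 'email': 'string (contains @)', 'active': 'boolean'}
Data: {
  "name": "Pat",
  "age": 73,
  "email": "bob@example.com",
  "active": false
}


Validating each field against schema:
  name: OK (non-empty string)
  age: OK (positive integer)
  email: OK (string with @)
  active: OK (boolean)

Result: VALID

VALID


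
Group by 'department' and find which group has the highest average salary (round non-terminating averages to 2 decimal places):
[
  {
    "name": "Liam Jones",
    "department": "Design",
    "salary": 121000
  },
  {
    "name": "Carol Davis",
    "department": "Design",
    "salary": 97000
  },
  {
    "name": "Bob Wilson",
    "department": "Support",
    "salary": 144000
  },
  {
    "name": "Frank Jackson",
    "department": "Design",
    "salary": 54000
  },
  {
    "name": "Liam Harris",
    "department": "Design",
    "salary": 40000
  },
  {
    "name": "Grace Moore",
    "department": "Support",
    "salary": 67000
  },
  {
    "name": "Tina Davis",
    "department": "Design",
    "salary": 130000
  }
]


Group by: department

Groups:
  Design: 5 people, avg salary = 442000/5 = $88400
  Support: 2 people, avg salary = 211000/2 = $105500

Highest average salary: Support ($105500)

Support ($105500)


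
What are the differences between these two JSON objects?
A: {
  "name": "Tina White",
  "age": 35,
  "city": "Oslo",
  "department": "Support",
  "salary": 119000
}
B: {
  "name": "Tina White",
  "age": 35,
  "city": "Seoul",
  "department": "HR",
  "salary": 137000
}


Comparing each field (in key order):
  name: same
  age: same
  city: DIFFERENT
  department: DIFFERENT
  salary: DIFFERENT
Differences:
  city: Oslo -> Seoul
  department: Support -> HR
  salary: 119000 -> 137000

3 field(s) changed

3 changes: city, department, salary


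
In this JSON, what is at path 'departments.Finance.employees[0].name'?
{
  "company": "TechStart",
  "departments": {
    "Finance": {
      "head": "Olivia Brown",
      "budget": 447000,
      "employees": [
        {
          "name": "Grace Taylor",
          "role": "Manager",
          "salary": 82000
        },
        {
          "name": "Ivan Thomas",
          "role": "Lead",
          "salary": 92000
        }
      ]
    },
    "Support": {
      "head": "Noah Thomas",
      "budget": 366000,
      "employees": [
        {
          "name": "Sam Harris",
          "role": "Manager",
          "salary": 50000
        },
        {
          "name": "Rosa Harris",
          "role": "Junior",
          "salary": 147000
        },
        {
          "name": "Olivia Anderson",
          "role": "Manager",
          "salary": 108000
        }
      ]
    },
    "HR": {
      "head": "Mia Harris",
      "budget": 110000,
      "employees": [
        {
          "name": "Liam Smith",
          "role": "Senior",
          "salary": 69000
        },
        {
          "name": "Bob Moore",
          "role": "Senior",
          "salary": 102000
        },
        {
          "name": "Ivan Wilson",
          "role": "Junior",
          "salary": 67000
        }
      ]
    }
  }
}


Path: departments.Finance.employees[0].name

Navigate:
  -> departments
  -> Finance
  -> employees[0].name = 'Grace Taylor'

Grace Taylor


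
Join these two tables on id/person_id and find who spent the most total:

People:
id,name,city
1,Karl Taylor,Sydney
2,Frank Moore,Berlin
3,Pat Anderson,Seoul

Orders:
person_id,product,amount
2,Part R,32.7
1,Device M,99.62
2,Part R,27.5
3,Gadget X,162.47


Join on: people.id = orders.person_id

Joined rows:
  Frank Moore (Berlin) bought Part R for $32.7
  Karl Taylor (Sydney) bought Device M for $99.62
  Frank Moore (Berlin) bought Part R for $27.5
  Pat Anderson (Seoul) bought Gadget X for $162.47

Total per person:
  Pat Anderson: $162.47
  Karl Taylor: $99.62
  Frank Moore: $60.20

Top spender: Pat Anderson ($162.47)

Pat Anderson ($162.47)


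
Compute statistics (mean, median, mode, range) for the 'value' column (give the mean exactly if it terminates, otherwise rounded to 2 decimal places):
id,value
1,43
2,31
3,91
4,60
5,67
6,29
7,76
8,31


Data: [43, 31, 91, 60, 67, 29, 76, 31]
Count: 8
Sum: 428
Mean: 428/8 = 53.5
Sorted: [29, 31, 31, 43, 60, 67, 76, 91]
Median: 51.5
Mode: 31 (2 times)
Range: 91 - 29 = 62
Min: 29, Max: 91

mean=53.5, median=51.5, mode=31, range=62


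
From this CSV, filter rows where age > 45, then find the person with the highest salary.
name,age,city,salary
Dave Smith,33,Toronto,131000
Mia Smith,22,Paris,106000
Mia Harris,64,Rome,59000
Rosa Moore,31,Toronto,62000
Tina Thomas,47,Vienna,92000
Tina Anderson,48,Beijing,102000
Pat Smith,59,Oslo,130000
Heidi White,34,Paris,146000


Filter: age > 45
Sort by: salary (descending)

Filtered records (4):
  Pat Smith, age 59, salary $130000
  Tina Anderson, age 48, salary $102000
  Tina Thomas, age 47, salary $92000
  Mia Harris, age 64, salary $59000

Highest salary: Pat Smith ($130000)

Pat Smith


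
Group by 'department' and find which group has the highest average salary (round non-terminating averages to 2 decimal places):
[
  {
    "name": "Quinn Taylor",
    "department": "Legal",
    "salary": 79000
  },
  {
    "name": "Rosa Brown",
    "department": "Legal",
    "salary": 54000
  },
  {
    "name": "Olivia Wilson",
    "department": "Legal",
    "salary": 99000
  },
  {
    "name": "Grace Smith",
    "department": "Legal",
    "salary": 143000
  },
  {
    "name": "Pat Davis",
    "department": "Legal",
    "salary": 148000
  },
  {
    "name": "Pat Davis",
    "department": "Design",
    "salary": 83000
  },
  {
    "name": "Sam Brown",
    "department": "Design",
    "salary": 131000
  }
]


Group by: department

Groups:
  Design: 2 people, avg salary = 214000/2 = $107000
  Legal: 5 people, avg salary = 523000/5 = $104600

Highest average salary: Design ($107000)

Design ($107000)


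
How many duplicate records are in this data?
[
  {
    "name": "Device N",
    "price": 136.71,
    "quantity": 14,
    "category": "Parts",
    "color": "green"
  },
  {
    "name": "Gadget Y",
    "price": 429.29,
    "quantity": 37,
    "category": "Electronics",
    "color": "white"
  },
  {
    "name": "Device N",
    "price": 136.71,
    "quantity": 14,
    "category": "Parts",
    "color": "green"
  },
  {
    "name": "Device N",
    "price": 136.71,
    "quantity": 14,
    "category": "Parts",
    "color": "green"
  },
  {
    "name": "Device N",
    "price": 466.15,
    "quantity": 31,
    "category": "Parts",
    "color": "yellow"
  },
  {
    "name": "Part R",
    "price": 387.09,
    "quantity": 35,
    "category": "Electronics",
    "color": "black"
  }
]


Checking 6 records for duplicates:

  Row 1: Device N ($136.71, qty 14)
  Row 2: Gadget Y ($429.29, qty 37)
  Row 3: Device N ($136.71, qty 14) <-- DUPLICATE
  Row 4: Device N ($136.71, qty 14) <-- DUPLICATE
  Row 5: Device N ($466.15, qty 31)
  Row 6: Part R ($387.09, qty 35)

Duplicates found: 2
Unique records: 4

2 duplicates, 4 unique
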